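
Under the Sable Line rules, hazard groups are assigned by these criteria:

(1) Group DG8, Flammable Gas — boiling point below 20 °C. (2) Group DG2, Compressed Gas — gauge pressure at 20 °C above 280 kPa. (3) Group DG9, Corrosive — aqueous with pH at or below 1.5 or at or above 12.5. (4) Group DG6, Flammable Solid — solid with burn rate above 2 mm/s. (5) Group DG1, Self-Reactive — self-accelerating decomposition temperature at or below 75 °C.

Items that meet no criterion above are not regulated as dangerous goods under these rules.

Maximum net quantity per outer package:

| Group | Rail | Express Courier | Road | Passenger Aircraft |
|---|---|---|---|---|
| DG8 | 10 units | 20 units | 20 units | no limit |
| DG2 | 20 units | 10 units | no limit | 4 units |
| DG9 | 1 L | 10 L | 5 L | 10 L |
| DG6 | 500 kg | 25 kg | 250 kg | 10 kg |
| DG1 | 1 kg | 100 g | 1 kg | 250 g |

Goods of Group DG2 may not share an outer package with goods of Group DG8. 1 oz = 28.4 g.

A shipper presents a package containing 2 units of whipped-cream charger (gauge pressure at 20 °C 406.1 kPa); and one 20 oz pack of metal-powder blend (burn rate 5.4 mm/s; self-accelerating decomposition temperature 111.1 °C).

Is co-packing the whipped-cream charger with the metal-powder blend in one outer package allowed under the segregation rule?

Whipped-cream charger: gauge pressure at 20 °C 406.1 kPa > 280 kPa → Group DG2 (Compressed Gas).
Metal-powder blend: burn rate 5.4 mm/s > 2 mm/s → Group DG6 (Flammable Solid).
No segregation rule bars Group DG2 with Group DG6.

Yes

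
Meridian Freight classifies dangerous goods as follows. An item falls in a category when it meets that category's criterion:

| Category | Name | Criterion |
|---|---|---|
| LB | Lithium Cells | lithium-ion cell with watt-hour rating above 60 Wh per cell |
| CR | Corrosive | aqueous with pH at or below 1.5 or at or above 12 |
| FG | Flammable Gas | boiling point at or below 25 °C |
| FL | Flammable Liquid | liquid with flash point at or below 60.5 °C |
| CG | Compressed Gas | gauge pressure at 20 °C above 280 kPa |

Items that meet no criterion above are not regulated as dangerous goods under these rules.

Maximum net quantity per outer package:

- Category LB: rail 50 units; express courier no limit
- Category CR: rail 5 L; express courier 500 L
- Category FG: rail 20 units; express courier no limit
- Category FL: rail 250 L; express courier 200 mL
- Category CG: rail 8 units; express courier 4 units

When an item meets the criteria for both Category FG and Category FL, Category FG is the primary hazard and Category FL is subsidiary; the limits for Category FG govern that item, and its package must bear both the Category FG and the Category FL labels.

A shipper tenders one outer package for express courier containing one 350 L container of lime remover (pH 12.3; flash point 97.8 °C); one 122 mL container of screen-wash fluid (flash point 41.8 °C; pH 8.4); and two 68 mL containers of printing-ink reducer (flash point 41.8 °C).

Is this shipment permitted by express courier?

The lime remover has pH 12.3, which is ≥ 12, so it is Category CR (Corrosive).
Flash point 41.8 °C meets the Category FL criterion (Flammable Liquid), so the screen-wash fluid is Category FL.
The printing-ink reducer has flash point 41.8 °C, which is ≤ 60.5 °C, so it is Category FL (Flammable Liquid).
Category FL net quantity: 122 mL + (two 68 mL containers = 136 mL) = 258 mL.
That exceeds the Category FL express courier limit of 200 mL.
Category CR quantity: 350 L.
350 L is within the express courier limit of 500 L for Category CR.

No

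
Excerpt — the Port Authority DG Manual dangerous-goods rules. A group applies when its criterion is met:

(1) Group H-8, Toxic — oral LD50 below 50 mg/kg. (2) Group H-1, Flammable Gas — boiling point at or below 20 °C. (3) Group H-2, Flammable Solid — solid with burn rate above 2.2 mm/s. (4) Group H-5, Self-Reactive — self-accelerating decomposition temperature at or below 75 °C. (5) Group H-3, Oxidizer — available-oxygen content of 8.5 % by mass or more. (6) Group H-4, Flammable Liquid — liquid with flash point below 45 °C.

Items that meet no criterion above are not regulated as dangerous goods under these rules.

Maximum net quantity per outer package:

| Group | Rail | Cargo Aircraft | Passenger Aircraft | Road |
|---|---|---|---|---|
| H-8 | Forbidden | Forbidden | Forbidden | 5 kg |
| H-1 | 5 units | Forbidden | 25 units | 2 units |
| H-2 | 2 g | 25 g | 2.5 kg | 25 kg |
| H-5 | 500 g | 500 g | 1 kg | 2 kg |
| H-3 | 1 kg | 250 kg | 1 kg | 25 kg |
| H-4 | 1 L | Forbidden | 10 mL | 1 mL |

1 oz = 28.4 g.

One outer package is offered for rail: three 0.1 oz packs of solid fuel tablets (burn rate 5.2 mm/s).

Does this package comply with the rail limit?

Solid fuel tablets: burn rate 5.2 mm/s > 2.2 mm/s → Group H-2 (Flammable Solid).
Group H-2 quantity: three 0.1 oz packs = 8.52 g.
That exceeds the Group H-2 rail limit of 2 g.

No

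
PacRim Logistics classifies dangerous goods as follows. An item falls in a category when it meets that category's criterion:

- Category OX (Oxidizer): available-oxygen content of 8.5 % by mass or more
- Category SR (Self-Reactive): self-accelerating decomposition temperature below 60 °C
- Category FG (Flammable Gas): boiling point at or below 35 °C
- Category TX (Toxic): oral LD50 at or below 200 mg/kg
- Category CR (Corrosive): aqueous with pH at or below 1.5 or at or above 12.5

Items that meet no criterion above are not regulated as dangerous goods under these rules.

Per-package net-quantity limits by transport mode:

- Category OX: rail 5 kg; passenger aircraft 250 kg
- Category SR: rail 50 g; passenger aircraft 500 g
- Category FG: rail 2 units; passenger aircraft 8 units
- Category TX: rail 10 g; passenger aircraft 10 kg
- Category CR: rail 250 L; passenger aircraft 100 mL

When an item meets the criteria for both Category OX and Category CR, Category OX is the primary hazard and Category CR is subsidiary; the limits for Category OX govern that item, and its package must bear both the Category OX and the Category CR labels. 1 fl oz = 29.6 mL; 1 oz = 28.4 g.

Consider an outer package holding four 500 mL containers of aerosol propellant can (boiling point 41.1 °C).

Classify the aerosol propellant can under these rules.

Not regulated

boiling point 41.1 °C is not below 35 °C, so Category FG does not apply.
No criterion is met, so the item is not regulated.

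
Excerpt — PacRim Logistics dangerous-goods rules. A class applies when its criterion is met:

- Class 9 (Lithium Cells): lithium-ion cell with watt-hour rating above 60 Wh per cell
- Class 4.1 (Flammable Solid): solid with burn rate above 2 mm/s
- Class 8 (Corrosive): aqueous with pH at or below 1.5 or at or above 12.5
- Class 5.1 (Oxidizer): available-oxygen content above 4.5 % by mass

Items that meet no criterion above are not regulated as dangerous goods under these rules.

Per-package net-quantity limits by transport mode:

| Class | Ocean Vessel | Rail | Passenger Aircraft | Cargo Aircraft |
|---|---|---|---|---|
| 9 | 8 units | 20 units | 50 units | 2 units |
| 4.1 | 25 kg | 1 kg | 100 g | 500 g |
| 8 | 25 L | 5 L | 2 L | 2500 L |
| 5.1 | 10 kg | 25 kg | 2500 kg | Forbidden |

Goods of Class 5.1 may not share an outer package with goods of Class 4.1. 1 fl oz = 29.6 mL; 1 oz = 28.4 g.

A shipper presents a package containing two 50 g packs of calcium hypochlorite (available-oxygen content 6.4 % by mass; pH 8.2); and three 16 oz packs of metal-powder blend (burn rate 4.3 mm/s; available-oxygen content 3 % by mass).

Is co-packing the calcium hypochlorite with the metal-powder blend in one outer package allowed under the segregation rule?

Calcium hypochlorite: available-oxygen content 6.4 % by mass > 4.5 % by mass → Class 5.1 (Oxidizer).
Burn rate 4.3 mm/s meets the Class 4.1 criterion (Flammable Solid), so the metal-powder blend is Class 4.1.
Class 5.1 and Class 4.1 may not share an outer package.

No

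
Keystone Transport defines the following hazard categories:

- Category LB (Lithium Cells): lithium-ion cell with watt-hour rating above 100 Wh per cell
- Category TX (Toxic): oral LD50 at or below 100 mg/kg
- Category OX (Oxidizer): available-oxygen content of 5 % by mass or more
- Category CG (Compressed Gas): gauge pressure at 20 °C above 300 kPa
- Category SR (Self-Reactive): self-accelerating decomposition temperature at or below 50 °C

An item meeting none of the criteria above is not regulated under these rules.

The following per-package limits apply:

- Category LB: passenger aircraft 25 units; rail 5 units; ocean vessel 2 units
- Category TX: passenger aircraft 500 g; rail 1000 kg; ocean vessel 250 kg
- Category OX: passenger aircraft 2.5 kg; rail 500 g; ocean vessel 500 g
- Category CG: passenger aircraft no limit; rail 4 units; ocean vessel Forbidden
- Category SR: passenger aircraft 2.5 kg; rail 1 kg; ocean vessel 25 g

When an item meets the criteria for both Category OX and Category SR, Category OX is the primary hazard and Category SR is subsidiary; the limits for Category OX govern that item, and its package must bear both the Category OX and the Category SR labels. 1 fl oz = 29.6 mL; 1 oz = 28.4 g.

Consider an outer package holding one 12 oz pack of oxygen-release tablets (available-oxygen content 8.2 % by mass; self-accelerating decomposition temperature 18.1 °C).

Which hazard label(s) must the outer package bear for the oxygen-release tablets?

Category OX and SR

Oxygen-release tablets: available-oxygen content 8.2 % by mass ≥ 5 % by mass → Category OX (Oxidizer).
The oxygen-release tablets have self-accelerating decomposition temperature 18.1 °C, which is ≤ 50 °C, so they are Category SR (Self-Reactive).
By the precedence rule Category OX is primary and Category SR is subsidiary, and that rule requires both labels on the package.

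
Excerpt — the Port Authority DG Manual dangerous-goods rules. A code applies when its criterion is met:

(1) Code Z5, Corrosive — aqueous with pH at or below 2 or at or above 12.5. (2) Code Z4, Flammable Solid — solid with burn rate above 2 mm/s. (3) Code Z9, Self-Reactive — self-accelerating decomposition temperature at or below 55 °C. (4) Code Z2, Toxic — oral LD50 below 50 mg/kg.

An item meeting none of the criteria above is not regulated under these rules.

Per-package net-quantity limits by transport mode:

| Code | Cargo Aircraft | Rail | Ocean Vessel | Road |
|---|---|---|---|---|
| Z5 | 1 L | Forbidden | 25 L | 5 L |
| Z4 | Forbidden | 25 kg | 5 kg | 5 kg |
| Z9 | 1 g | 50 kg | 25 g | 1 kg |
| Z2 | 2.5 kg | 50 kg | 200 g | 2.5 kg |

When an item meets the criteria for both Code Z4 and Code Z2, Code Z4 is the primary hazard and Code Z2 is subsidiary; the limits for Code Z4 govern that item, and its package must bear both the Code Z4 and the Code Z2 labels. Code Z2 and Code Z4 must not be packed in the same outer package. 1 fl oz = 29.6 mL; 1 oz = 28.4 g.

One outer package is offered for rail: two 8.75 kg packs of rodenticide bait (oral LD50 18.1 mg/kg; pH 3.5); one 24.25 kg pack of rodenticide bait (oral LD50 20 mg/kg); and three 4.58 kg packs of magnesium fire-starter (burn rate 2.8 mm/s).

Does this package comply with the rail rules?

No

With oral LD50 18.1 mg/kg (< 50 mg/kg), the rodenticide bait falls in Code Z2.
Oral LD50 20 mg/kg meets the Code Z2 criterion (Toxic), so the rodenticide bait is Code Z2.
Burn rate 2.8 mm/s meets the Code Z4 criterion (Flammable Solid), so the magnesium fire-starter is Code Z4.
Total Code Z2: (two 8.75 kg packs = 17.5 kg) + 24.25 kg = 41.75 kg.
41.75 kg ≤ 50 kg (rail limit, Code Z2) — within limit.
Code Z4 quantity: three 4.58 kg packs = 13.74 kg.
13.74 kg is within the rail limit of 25 kg for Code Z4.
Code Z2 and Code Z4 may not share an outer package.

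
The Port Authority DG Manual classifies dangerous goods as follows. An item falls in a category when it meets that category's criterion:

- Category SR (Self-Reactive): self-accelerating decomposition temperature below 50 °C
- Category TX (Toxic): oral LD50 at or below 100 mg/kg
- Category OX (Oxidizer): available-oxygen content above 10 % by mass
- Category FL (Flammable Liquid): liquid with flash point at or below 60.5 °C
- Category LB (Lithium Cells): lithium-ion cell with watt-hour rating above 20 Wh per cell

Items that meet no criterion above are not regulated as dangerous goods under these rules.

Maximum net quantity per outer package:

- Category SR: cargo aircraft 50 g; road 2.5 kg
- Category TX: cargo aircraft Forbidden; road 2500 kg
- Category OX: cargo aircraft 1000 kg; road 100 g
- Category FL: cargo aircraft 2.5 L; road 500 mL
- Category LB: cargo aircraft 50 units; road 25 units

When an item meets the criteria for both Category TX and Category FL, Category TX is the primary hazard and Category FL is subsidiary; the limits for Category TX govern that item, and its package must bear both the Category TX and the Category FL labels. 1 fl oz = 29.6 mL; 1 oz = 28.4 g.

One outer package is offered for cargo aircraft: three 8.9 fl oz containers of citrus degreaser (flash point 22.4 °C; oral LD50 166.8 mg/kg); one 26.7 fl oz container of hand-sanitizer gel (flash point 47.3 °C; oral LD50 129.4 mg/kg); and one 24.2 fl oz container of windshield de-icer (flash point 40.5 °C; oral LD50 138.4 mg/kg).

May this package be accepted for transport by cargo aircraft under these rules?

The citrus degreaser has flash point 22.4 °C, which is ≤ 60.5 °C, so it is Category FL (Flammable Liquid).
With flash point 47.3 °C (≤ 60.5 °C), the hand-sanitizer gel falls in Category FL.
Flash point 40.5 °C meets the Category FL criterion (Flammable Liquid), so the windshield de-icer is Category FL.
Total Category FL: (three 8.9 fl oz containers = 790.32 mL) + (one 26.7 fl oz container = 790.32 mL) + (one 24.2 fl oz container = 716.32 mL) = 2296.96 mL.
2296.96 mL is within the cargo aircraft limit of 2.5 L for Category FL.

Yes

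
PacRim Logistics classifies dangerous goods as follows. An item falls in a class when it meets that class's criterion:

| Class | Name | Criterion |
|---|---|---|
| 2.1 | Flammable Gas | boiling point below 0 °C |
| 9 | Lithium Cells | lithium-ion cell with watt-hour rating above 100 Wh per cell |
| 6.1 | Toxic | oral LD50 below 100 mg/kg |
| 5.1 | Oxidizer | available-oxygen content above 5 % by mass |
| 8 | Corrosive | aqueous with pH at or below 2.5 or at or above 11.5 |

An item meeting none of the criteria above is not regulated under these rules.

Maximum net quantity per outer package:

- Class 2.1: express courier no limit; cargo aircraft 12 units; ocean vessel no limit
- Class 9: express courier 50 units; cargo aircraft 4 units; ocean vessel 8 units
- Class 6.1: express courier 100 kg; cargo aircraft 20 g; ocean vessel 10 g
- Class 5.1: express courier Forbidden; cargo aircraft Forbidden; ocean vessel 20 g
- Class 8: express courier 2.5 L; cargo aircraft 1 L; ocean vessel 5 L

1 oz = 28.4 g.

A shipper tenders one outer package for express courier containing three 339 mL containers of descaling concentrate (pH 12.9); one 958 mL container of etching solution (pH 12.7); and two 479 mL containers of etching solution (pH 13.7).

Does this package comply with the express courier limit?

With pH 12.9 (≥ 11.5), the descaling concentrate falls in Class 8.
The etching solution has pH 12.7, which is ≥ 11.5, so it is Class 8 (Corrosive).
Etching solution: pH 13.7 ≥ 11.5 → Class 8 (Corrosive).
Total Class 8: (three 339 mL containers = 1.017 L) + 958 mL + (two 479 mL containers = 958 mL) = 2.933 L.
That exceeds the Class 8 express courier limit of 2.5 L.

No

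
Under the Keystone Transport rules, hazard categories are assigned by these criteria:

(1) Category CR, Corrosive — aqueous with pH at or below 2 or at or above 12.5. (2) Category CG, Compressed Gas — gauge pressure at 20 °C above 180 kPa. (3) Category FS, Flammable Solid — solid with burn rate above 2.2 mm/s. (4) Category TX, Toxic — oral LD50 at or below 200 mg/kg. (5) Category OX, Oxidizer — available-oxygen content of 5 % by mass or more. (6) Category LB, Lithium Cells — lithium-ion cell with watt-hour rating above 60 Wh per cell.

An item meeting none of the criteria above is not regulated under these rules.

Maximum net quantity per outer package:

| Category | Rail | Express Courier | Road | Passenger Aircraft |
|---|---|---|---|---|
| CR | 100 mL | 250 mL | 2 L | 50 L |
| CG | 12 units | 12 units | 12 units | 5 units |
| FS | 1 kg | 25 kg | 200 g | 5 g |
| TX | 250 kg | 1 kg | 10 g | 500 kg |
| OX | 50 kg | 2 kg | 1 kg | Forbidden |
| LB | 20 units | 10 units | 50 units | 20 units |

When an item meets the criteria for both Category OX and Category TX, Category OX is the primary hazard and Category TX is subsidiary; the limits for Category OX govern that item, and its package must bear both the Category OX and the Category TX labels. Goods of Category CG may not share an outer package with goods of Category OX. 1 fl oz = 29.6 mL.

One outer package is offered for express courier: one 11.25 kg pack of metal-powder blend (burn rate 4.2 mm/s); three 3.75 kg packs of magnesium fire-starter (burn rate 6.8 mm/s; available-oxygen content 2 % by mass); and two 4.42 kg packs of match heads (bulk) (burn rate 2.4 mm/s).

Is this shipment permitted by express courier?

No

Burn rate 4.2 mm/s meets the Category FS criterion (Flammable Solid), so the metal-powder blend is Category FS.
With burn rate 6.8 mm/s (> 2.2 mm/s), the magnesium fire-starter falls in Category FS.
Burn rate 2.4 mm/s meets the Category FS criterion (Flammable Solid), so the match heads (bulk) are Category FS.
Total Category FS: 11.25 kg + (three 3.75 kg packs = 11.25 kg) + (two 4.42 kg packs = 8.84 kg) = 31.34 kg.
31.34 kg > 25 kg (express courier limit, Category FS) — over the limit.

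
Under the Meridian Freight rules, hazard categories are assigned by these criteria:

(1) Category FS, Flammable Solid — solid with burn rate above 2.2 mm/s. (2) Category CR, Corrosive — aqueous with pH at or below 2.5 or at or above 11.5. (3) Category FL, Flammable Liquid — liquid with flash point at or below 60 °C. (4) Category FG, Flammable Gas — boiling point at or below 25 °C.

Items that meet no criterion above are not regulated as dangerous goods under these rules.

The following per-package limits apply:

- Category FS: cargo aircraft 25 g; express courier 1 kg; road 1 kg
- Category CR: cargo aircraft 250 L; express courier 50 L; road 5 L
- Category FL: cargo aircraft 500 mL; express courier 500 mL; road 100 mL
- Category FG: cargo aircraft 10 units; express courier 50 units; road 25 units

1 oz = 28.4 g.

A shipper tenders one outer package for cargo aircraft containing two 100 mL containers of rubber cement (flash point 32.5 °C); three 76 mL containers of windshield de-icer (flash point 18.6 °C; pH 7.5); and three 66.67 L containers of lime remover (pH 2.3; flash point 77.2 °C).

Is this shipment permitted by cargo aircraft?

The rubber cement has flash point 32.5 °C, which is ≤ 60 °C, so it is Category FL (Flammable Liquid).
Flash point 18.6 °C meets the Category FL criterion (Flammable Liquid), so the windshield de-icer is Category FL.
Lime remover: pH 2.3 ≤ 2.5 → Category CR (Corrosive).
Category FL net quantity: (two 100 mL containers = 200 mL) + (three 76 mL containers = 228 mL) = 428 mL.
That is within the Category FL cargo aircraft limit of 500 mL.
Category CR quantity: three 66.67 L containers = 200.01 L.
200.01 L ≤ 250 L (cargo aircraft limit, Category CR) — within limit.
Every hazard category is within its cargo aircraft limit and no segregation rule is violated.

Yes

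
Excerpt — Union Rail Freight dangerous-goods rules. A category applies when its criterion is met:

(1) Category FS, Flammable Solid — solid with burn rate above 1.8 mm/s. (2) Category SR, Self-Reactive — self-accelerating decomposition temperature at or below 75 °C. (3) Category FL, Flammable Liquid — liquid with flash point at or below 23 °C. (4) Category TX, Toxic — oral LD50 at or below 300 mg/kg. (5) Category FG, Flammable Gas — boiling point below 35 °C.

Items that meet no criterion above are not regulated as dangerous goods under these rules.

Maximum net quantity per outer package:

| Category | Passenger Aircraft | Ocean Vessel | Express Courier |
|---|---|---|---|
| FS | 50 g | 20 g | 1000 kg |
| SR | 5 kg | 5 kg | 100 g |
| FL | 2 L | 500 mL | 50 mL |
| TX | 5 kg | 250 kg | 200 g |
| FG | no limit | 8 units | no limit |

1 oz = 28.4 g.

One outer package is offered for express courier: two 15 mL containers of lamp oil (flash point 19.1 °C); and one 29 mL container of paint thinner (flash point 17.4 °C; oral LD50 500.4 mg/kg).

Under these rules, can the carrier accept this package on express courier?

The lamp oil has flash point 19.1 °C, which is ≤ 23 °C, so it is Category FL (Flammable Liquid).
The paint thinner has flash point 17.4 °C, which is ≤ 23 °C, so it is Category FL (Flammable Liquid).
Category FL net quantity: (two 15 mL containers = 30 mL) + 29 mL = 59 mL.
59 mL > 50 mL (express courier limit, Category FL) — over the limit.

No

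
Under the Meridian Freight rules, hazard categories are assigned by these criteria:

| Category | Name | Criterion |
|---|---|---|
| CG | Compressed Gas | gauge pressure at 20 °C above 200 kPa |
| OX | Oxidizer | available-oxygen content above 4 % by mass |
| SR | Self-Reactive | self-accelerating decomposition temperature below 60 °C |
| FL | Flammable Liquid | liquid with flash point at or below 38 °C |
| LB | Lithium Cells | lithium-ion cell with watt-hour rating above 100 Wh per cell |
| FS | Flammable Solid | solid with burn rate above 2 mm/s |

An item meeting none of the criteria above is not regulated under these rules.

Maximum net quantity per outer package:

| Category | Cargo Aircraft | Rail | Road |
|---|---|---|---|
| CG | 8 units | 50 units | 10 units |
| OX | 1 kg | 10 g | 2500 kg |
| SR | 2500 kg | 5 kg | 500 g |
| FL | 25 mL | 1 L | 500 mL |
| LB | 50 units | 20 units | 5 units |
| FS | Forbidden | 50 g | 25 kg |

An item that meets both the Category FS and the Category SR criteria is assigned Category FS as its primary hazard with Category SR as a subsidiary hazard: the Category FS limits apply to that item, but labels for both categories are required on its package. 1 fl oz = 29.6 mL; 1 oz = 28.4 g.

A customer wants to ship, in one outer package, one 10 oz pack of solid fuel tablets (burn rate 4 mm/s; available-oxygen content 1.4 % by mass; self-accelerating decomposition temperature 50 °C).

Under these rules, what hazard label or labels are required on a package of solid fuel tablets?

The solid fuel tablets have burn rate 4 mm/s, which is > 2 mm/s, so they are Category FS (Flammable Solid).
With self-accelerating decomposition temperature 50 °C (< 60 °C), the solid fuel tablets fall in Category SR.
By the precedence rule Category FS is primary and Category SR is subsidiary, and that rule requires both labels on the package.

Category FS and SR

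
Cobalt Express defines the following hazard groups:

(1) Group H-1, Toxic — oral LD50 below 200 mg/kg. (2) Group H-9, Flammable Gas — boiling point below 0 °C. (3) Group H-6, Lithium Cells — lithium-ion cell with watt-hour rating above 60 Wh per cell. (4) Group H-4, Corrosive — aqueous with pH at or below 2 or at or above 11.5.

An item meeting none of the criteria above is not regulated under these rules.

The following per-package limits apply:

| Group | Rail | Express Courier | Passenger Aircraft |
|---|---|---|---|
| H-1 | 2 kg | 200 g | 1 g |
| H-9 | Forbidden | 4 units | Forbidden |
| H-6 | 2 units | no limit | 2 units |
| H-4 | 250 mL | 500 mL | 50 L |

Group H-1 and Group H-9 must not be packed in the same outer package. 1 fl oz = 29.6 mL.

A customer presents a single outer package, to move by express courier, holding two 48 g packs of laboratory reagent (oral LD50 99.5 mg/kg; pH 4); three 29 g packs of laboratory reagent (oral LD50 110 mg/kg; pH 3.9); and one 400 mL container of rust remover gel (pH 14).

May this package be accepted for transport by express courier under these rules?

Oral LD50 99.5 mg/kg meets the Group H-1 criterion (Toxic), so the laboratory reagent is Group H-1.
The laboratory reagent has oral LD50 110 mg/kg, which is < 200 mg/kg, so it is Group H-1 (Toxic).
The rust remover gel has pH 14, which is ≥ 11.5, so it is Group H-4 (Corrosive).
Total Group H-1: (two 48 g packs = 96 g) + (three 29 g packs = 87 g) = 183 g.
183 g is within the express courier limit of 200 g for Group H-1.
Group H-4 quantity: 400 mL.
400 mL ≤ 500 mL (express courier limit, Group H-4) — within limit.
The segregation rule (Group H-1 with Group H-9) does not apply to Group H-1 with Group H-4.
Every hazard group is within its express courier limit and no segregation rule is violated.

Yes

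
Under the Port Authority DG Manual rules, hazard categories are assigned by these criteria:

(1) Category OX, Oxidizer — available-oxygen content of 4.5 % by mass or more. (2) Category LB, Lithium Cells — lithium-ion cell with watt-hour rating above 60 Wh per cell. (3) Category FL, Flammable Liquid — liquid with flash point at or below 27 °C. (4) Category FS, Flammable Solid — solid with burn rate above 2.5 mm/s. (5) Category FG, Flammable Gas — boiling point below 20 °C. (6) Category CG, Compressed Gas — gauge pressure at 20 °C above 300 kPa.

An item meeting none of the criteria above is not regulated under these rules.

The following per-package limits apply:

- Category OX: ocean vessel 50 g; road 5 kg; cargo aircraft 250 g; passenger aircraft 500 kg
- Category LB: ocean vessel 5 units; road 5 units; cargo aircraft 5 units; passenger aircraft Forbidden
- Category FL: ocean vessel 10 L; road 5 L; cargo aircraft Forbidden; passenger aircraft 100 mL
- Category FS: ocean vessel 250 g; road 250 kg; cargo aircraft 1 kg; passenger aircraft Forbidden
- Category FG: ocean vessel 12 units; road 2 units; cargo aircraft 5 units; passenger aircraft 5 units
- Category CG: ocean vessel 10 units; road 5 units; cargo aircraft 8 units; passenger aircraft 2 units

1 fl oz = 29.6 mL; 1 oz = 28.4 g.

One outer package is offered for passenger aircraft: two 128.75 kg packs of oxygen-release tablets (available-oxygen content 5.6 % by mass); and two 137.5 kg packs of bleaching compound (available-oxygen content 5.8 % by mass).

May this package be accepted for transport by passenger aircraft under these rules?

With available-oxygen content 5.6 % by mass (≥ 4.5 % by mass), the oxygen-release tablets fall in Category OX.
Bleaching compound: available-oxygen content 5.8 % by mass ≥ 4.5 % by mass → Category OX (Oxidizer).
Total Category OX: (two 128.75 kg packs = 257.5 kg) + (two 137.5 kg packs = 275 kg) = 532.5 kg.
That exceeds the Category OX passenger aircraft limit of 500 kg.

No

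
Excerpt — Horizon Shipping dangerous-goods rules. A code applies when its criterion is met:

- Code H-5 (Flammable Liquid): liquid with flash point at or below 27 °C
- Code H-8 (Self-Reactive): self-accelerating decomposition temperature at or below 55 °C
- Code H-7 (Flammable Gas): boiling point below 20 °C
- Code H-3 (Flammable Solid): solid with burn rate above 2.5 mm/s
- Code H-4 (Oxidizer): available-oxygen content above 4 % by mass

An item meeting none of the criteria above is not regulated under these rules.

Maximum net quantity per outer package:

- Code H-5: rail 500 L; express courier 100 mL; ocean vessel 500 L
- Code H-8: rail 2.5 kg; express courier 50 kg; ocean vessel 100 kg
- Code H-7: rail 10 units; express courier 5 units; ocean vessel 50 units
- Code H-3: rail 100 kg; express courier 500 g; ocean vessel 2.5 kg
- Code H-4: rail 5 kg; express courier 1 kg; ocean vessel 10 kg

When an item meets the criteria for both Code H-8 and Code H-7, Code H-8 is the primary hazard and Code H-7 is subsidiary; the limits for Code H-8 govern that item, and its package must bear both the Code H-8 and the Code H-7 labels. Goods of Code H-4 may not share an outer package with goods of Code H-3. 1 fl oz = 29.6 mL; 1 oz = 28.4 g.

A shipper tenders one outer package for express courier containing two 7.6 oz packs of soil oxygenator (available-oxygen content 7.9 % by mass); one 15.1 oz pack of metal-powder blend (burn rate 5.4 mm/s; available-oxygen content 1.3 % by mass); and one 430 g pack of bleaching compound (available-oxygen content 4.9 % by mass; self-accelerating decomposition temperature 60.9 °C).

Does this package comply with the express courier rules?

No

With available-oxygen content 7.9 % by mass (> 4 % by mass), the soil oxygenator falls in Code H-4.
Burn rate 5.4 mm/s meets the Code H-3 criterion (Flammable Solid), so the metal-powder blend is Code H-3.
With available-oxygen content 4.9 % by mass (> 4 % by mass), the bleaching compound falls in Code H-4.
Total Code H-4: (two 7.6 oz packs = 431.68 g) + 430 g = 861.68 g.
861.68 g ≤ 1 kg (express courier limit, Code H-4) — within limit.
Code H-3 quantity: one 15.1 oz pack = 428.84 g.
428.84 g ≤ 500 g (express courier limit, Code H-3) — within limit.
Code H-4 and Code H-3 may not share an outer package.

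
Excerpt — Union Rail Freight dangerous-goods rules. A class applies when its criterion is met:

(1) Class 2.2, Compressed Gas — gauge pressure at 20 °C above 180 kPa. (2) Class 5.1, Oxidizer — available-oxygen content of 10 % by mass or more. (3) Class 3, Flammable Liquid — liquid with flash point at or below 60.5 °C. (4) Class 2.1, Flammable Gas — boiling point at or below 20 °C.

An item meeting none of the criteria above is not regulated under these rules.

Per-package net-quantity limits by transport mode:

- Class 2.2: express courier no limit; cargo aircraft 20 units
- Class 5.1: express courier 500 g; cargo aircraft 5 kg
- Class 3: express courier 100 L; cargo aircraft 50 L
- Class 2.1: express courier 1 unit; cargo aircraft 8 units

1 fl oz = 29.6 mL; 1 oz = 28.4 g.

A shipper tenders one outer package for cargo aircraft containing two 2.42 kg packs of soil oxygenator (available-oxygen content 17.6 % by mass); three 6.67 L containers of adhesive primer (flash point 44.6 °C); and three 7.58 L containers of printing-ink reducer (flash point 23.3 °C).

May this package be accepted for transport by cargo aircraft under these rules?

Yes

Available-oxygen content 17.6 % by mass meets the Class 5.1 criterion (Oxidizer), so the soil oxygenator is Class 5.1.
Flash point 44.6 °C meets the Class 3 criterion (Flammable Liquid), so the adhesive primer is Class 3.
Printing-ink reducer: flash point 23.3 °C ≤ 60.5 °C → Class 3 (Flammable Liquid).
Total Class 3: (three 6.67 L containers = 20.01 L) + (three 7.58 L containers = 22.74 L) = 42.75 L.
That is within the Class 3 cargo aircraft limit of 50 L.
Class 5.1 quantity: two 2.42 kg packs = 4.84 kg.
4.84 kg is within the cargo aircraft limit of 5 kg for Class 5.1.
Every hazard class is within its cargo aircraft limit and no segregation rule is violated.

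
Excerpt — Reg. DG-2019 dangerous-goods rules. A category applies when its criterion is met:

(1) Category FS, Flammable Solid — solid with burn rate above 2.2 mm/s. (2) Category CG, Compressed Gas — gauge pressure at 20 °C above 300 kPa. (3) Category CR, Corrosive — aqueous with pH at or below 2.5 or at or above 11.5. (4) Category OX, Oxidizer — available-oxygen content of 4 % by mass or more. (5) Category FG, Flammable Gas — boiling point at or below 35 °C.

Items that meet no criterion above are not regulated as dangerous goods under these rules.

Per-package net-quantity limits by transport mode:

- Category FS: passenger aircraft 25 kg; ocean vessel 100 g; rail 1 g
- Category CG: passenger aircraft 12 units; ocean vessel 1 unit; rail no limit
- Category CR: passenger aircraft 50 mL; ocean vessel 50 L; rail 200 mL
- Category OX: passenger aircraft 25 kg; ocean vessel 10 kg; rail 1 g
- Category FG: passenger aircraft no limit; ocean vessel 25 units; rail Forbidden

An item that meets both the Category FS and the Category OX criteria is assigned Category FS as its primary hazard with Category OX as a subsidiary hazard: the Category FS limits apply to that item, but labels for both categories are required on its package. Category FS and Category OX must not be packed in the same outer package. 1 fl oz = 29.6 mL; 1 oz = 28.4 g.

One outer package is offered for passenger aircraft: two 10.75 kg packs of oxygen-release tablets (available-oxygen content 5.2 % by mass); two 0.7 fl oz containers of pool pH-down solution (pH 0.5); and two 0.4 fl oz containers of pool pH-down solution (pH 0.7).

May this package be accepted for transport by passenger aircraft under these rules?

The oxygen-release tablets have available-oxygen content 5.2 % by mass, which is ≥ 4 % by mass, so they are Category OX (Oxidizer).
Pool pH-down solution: pH 0.5 ≤ 2.5 → Category CR (Corrosive).
With pH 0.7 (≤ 2.5), the pool pH-down solution falls in Category CR.
Category CR net quantity: (two 0.7 fl oz containers = 41.44 mL) + (two 0.4 fl oz containers = 23.68 mL) = 65.12 mL.
65.12 mL > 50 mL (passenger aircraft limit, Category CR) — over the limit.
Category OX quantity: two 10.75 kg packs = 21.5 kg.
That is within the Category OX passenger aircraft limit of 25 kg.
The segregation rule (Category FS with Category OX) does not apply to Category CR with Category OX.

No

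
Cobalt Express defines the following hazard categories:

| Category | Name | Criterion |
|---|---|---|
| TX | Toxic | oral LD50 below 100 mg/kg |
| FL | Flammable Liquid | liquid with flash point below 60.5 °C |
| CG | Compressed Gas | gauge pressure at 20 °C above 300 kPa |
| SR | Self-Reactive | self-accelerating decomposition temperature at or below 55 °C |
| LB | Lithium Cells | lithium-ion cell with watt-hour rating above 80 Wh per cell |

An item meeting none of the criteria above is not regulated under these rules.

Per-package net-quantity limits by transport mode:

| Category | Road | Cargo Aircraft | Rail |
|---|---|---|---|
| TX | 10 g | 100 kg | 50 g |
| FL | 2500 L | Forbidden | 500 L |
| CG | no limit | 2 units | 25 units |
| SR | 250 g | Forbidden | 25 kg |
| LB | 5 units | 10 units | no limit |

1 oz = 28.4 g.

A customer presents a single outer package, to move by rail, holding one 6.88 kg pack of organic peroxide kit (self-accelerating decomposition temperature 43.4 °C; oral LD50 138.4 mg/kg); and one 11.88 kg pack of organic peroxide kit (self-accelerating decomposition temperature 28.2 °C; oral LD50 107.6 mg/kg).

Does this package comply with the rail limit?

With self-accelerating decomposition temperature 43.4 °C (≤ 55 °C), the organic peroxide kit falls in Category SR.
With self-accelerating decomposition temperature 28.2 °C (≤ 55 °C), the organic peroxide kit falls in Category SR.
Total Category SR: 6.88 kg + 11.88 kg = 18.76 kg.
18.76 kg is within the rail limit of 25 kg for Category SR.

Yes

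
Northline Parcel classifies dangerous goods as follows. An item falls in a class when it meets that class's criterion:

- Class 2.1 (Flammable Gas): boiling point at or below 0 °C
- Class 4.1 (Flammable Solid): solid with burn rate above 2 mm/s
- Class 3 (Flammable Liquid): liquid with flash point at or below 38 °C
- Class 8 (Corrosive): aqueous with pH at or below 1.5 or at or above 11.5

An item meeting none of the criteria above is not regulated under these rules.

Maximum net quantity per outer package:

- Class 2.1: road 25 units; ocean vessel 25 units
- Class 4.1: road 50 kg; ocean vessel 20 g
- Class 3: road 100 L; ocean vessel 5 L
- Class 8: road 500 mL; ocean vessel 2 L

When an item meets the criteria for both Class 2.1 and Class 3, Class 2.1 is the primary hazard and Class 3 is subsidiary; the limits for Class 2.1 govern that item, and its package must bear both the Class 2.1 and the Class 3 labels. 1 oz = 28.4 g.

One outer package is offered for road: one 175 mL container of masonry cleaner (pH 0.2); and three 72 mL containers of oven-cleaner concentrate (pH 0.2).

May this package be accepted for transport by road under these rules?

The masonry cleaner has pH 0.2, which is ≤ 1.5, so it is Class 8 (Corrosive).
The oven-cleaner concentrate has pH 0.2, which is ≤ 1.5, so it is Class 8 (Corrosive).
Class 8 net quantity: 175 mL + (three 72 mL containers = 216 mL) = 391 mL.
That is within the Class 8 road limit of 500 mL.

Yes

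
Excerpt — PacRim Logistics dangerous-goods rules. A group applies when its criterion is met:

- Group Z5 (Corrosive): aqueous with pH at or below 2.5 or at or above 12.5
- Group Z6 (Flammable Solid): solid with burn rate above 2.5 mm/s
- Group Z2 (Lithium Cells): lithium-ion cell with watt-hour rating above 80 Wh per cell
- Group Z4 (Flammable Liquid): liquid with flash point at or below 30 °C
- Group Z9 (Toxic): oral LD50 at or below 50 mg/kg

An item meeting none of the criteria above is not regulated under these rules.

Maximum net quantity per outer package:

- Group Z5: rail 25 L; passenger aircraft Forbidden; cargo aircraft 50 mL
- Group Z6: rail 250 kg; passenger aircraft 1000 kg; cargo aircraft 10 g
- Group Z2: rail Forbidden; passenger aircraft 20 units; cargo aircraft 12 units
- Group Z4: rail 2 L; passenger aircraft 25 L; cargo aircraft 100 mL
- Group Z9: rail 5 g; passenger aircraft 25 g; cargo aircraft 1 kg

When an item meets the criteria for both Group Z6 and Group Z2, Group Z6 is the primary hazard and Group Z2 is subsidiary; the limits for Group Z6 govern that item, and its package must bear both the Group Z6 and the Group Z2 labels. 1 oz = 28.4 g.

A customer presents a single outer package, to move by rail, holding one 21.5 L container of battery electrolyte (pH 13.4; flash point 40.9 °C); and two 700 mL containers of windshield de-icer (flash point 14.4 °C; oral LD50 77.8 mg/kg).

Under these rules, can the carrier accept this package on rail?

With pH 13.4 (≥ 12.5), the battery electrolyte falls in Group Z5.
The windshield de-icer has flash point 14.4 °C, which is ≤ 30 °C, so it is Group Z4 (Flammable Liquid).
Group Z4 quantity: two 700 mL containers = 1.4 L.
1.4 L ≤ 2 L (rail limit, Group Z4) — within limit.
Group Z5 quantity: 21.5 L.
21.5 L is within the rail limit of 25 L for Group Z5.
Every hazard group is within its rail limit and no segregation rule is violated.

Yes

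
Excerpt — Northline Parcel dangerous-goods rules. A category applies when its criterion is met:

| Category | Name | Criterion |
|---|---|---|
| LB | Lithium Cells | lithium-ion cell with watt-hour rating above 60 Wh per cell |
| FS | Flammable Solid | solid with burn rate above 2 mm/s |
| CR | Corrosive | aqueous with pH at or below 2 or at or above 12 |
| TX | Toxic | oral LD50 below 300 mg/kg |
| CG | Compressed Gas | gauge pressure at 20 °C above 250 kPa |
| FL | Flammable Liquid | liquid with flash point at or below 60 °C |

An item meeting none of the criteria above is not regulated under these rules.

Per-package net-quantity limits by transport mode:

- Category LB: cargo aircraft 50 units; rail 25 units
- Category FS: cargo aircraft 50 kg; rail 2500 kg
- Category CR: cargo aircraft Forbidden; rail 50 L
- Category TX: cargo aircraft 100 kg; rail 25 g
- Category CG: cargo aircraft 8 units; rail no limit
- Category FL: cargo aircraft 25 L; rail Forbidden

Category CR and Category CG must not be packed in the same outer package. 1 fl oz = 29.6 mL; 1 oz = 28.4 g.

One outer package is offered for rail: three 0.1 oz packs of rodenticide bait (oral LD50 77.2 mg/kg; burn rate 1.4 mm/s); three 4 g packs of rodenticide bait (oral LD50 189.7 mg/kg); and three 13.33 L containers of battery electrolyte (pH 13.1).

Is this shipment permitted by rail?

Yes

Oral LD50 77.2 mg/kg meets the Category TX criterion (Toxic), so the rodenticide bait is Category TX.
Rodenticide bait: oral LD50 189.7 mg/kg < 300 mg/kg → Category TX (Toxic).
The battery electrolyte has pH 13.1, which is ≥ 12, so it is Category CR (Corrosive).
Category TX net quantity: (three 0.1 oz packs = 8.52 g) + (three 4 g packs = 12 g) = 20.52 g.
20.52 g is within the rail limit of 25 g for Category TX.
Category CR quantity: three 13.33 L containers = 39.99 L.
39.99 L is within the rail limit of 50 L for Category CR.
The segregation rule (Category CR with Category CG) does not apply to Category TX with Category CR.
Every hazard category is within its rail limit and no segregation rule is violated.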